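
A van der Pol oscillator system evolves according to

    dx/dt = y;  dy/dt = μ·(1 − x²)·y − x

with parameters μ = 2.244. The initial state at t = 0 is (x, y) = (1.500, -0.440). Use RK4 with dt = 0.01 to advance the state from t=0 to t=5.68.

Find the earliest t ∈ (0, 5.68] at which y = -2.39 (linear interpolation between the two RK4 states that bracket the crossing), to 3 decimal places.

t = 1.434

t=0.000: state=(1.500, -0.440)
step 1 (dt=0.01): k1=(-0.440, -0.266), k2=(-0.441, -0.266), k3=(-0.441, -0.266), k4=(-0.443, -0.267); state += dt/6·(k1+2k2+2k3+k4)
t=0.010: state=(1.496, -0.443)
t=0.020: state=(1.491, -0.445)
t=0.030: state=(1.487, -0.448)
continuing one RK4 step at a time; state shown every 20 steps (Δt=0.2):
t=0.200: state=(1.406, -0.497)
t=0.400: state=(1.300, -0.570)
t=0.600: state=(1.177, -0.670)
t=0.800: state=(1.029, -0.818)
t=1.000: state=(0.844, -1.056)
t=1.200: state=(0.595, -1.468)
t=1.400: state=(0.234, -2.215)
t=1.430: state=(0.166, -2.369)
next step: t=1.440: state=(0.142, -2.423) — y has crossed -2.39
linear interpolation between t=1.430 (-2.36897) and t=1.440 (-2.42300) → t≈1.434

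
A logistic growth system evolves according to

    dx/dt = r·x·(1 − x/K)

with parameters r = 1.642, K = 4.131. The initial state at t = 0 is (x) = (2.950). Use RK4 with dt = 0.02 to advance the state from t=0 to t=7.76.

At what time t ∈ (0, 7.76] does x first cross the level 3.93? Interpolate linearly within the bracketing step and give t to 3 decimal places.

t = 1.253

t=0.000: state=(2.950)
step 1 (dt=0.02): k1=(1.385), k2=(1.375), k3=(1.375), k4=(1.365); state += dt/6·(k1+2k2+2k3+k4)
t=0.020: state=(2.978)
t=0.040: state=(3.005)
t=0.060: state=(3.031)
continuing one RK4 step at a time; state shown every 25 steps (Δt=0.5):
t=0.500: state=(3.512)
t=1.000: state=(3.834)
t=1.240: state=(3.926)
next step: t=1.260: state=(3.932) — x has crossed 3.93
linear interpolation between t=1.240 (3.92584) and t=1.260 (3.93214) → t≈1.253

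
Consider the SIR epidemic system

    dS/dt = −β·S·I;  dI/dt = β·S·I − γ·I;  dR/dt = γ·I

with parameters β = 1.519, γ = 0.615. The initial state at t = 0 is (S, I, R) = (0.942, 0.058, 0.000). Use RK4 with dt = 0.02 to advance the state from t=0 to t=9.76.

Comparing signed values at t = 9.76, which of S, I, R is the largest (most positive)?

t=0.000: state=(0.942, 0.058, 0.000)
step 1 (dt=0.02): k1=(-0.083, 0.047, 0.036), k2=(-0.084, 0.048, 0.036), k3=(-0.084, 0.048, 0.036), k4=(-0.084, 0.048, 0.036); state += dt/6·(k1+2k2+2k3+k4)
t=0.020: state=(0.940, 0.059, 0.001)
t=0.040: state=(0.939, 0.060, 0.001)
t=0.060: state=(0.937, 0.061, 0.002)
continuing one RK4 step at a time; state shown every 25 steps (Δt=0.5):
t=0.500: state=(0.892, 0.086, 0.022)
t=1.000: state=(0.825, 0.121, 0.053)
t=1.500: state=(0.742, 0.162, 0.097)
t=2.000: state=(0.646, 0.201, 0.153)
t=2.500: state=(0.547, 0.233, 0.220)
t=3.000: state=(0.455, 0.250, 0.295)
t=3.500: state=(0.376, 0.252, 0.372)
t=4.000: state=(0.311, 0.240, 0.448)
t=4.500: state=(0.261, 0.220, 0.519)
t=5.000: state=(0.223, 0.194, 0.583)
t=5.500: state=(0.195, 0.167, 0.638)
t=6.000: state=(0.173, 0.141, 0.686)
t=6.500: state=(0.157, 0.118, 0.725)
t=7.000: state=(0.145, 0.097, 0.758)
t=7.500: state=(0.135, 0.079, 0.785)
t=8.000: state=(0.128, 0.064, 0.807)
t=8.500: state=(0.123, 0.052, 0.825)
t=9.000: state=(0.118, 0.042, 0.840)
t=9.500: state=(0.115, 0.034, 0.851)
t=9.760: state=(0.114, 0.030, 0.856)
compare at T: S=0.114, I=0.030, R=0.856

largest component: R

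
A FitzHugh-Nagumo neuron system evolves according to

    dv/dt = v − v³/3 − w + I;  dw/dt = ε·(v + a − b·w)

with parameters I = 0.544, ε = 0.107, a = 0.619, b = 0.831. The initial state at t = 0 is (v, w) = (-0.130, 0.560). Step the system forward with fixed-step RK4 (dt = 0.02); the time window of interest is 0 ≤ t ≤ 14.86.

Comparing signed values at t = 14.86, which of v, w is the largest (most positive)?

t=0.000: state=(-0.130, 0.560)
step 1 (dt=0.02): k1=(-0.145, 0.003), k2=(-0.147, 0.002), k3=(-0.147, 0.002), k4=(-0.148, 0.002); state += dt/6·(k1+2k2+2k3+k4)
t=0.020: state=(-0.133, 0.560)
t=0.040: state=(-0.136, 0.560)
t=0.060: state=(-0.139, 0.560)
continuing one RK4 step at a time; state shown every 25 steps (Δt=0.5):
t=0.500: state=(-0.224, 0.559)
t=1.000: state=(-0.371, 0.552)
t=1.500: state=(-0.590, 0.535)
t=2.000: state=(-0.876, 0.506)
t=2.500: state=(-1.176, 0.463)
t=3.000: state=(-1.403, 0.407)
t=3.500: state=(-1.523, 0.345)
t=4.000: state=(-1.563, 0.281)
t=4.500: state=(-1.560, 0.219)
t=5.000: state=(-1.538, 0.161)
t=5.500: state=(-1.506, 0.107)
t=6.000: state=(-1.469, 0.057)
t=6.500: state=(-1.431, 0.011)
t=7.000: state=(-1.391, -0.031)
t=7.500: state=(-1.350, -0.069)
t=8.000: state=(-1.308, -0.103)
t=8.500: state=(-1.265, -0.134)
t=9.000: state=(-1.220, -0.160)
t=9.500: state=(-1.175, -0.184)
t=10.000: state=(-1.127, -0.204)
t=10.500: state=(-1.077, -0.220)
t=11.000: state=(-1.023, -0.233)
t=11.500: state=(-0.965, -0.243)
t=12.000: state=(-0.902, -0.248)
t=12.500: state=(-0.829, -0.251)
t=13.000: state=(-0.745, -0.249)
t=13.500: state=(-0.641, -0.242)
t=14.000: state=(-0.507, -0.229)
t=14.500: state=(-0.323, -0.209)
t=14.860: state=(-0.138, -0.187)
compare at T: v=-0.138, w=-0.187

largest component: v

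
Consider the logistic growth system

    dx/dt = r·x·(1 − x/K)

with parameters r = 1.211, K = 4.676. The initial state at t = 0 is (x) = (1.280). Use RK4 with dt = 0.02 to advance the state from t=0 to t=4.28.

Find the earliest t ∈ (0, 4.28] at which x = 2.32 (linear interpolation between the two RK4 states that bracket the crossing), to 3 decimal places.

t=0.000: state=(1.280)
step 1 (dt=0.02): k1=(1.126), k2=(1.132), k3=(1.132), k4=(1.138); state += dt/6·(k1+2k2+2k3+k4)
t=0.020: state=(1.303)
t=0.040: state=(1.326)
t=0.060: state=(1.349)
continuing one RK4 step at a time; state shown every 10 steps (Δt=0.2):
t=0.200: state=(1.517)
t=0.400: state=(1.775)
t=0.600: state=(2.048)
t=0.780: state=(2.302)
next step: t=0.800: state=(2.330) — x has crossed 2.32
linear interpolation between t=0.780 (2.30158) and t=0.800 (2.32989) → t≈0.793

t = 0.793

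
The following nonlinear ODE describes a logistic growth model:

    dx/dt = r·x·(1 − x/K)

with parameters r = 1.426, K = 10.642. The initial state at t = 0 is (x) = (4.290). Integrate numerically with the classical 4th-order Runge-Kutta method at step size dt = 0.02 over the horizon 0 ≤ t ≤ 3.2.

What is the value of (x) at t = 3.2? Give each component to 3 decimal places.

t=0.000: state=(4.290)
step 1 (dt=0.02): k1=(3.651), k2=(3.661), k3=(3.661), k4=(3.671); state += dt/6·(k1+2k2+2k3+k4)
t=0.020: state=(4.363)
t=0.040: state=(4.437)
t=0.060: state=(4.511)
continuing one RK4 step at a time; state shown every 10 steps (Δt=0.2):
t=0.200: state=(5.036)
t=0.400: state=(5.793)
t=0.600: state=(6.532)
t=0.800: state=(7.224)
t=1.000: state=(7.850)
t=1.200: state=(8.396)
t=1.400: state=(8.860)
t=1.600: state=(9.244)
t=1.800: state=(9.556)
t=2.000: state=(9.804)
t=2.200: state=(9.999)
t=2.400: state=(10.151)
t=2.600: state=(10.269)
t=2.800: state=(10.359)
t=3.000: state=(10.428)
t=3.200: state=(10.480)

(x) = (10.480)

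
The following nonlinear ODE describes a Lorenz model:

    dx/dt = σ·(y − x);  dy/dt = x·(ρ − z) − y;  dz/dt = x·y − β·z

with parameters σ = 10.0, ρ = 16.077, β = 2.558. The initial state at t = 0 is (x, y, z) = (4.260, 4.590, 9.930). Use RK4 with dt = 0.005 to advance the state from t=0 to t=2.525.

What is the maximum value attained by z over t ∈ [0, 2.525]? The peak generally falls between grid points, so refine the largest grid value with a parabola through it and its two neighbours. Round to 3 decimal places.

max z = 19.344

t=0.000: state=(4.260, 4.590, 9.930)
step 1 (dt=0.005): k1=(3.300, 21.596, -5.848), k2=(3.757, 21.655, -5.542), k3=(3.747, 21.659, -5.538), k4=(4.196, 21.722, -5.227); state += dt/6·(k1+2k2+2k3+k4)
t=0.005: state=(4.279, 4.698, 9.902)
t=0.010: state=(4.302, 4.807, 9.878)
t=0.015: state=(4.329, 4.917, 9.856)
continuing one RK4 step at a time; state shown every 20 steps (Δt=0.1):
t=0.100: state=(5.306, 6.916, 10.102)
t=0.200: state=(7.204, 9.206, 12.368)
t=0.300: state=(8.767, 9.566, 16.499)
t=0.400: state=(8.399, 6.908, 19.247)
t=0.500: state=(6.349, 4.119, 18.418)
t=0.600: state=(4.489, 3.129, 15.896)
t=0.700: state=(3.677, 3.376, 13.425)
t=0.800: state=(3.805, 4.327, 11.635)
t=0.900: state=(4.677, 5.883, 10.906)
t=1.000: state=(6.150, 7.822, 11.751)
t=1.100: state=(7.757, 9.099, 14.447)
t=1.200: state=(8.396, 8.177, 17.586)
t=1.300: state=(7.363, 5.716, 18.504)
t=1.400: state=(5.628, 4.036, 17.035)
t=1.500: state=(4.442, 3.704, 14.835)
t=1.600: state=(4.142, 4.251, 12.948)
t=1.700: state=(4.605, 5.398, 11.864)
t=1.800: state=(5.667, 6.955, 11.994)
t=1.900: state=(7.020, 8.312, 13.643)
t=2.000: state=(7.935, 8.317, 16.224)
t=2.100: state=(7.630, 6.685, 17.825)
t=2.200: state=(6.350, 4.935, 17.346)
t=2.300: state=(5.128, 4.199, 15.669)
t=2.400: state=(4.573, 4.394, 13.918)
t=2.500: state=(4.736, 5.218, 12.719)
t=2.525: state=(4.875, 5.498, 12.554)
largest grid value and its neighbours: z(0.415)=19.33368, z(0.420)=19.34287, z(0.425)=19.34259
parabola through these three points peaks at t≈0.422 with z≈19.34391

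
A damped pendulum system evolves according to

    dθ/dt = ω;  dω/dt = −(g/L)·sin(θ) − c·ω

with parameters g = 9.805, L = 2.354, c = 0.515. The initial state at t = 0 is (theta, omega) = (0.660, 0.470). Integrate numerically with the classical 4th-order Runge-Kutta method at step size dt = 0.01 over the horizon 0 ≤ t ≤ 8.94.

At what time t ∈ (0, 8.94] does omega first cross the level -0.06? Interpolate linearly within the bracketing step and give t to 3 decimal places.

t = 0.193

t=0.000: state=(0.660, 0.470)
step 1 (dt=0.01): k1=(0.470, -2.796), k2=(0.456, -2.796), k3=(0.456, -2.796), k4=(0.442, -2.796); state += dt/6·(k1+2k2+2k3+k4)
t=0.010: state=(0.665, 0.442)
t=0.020: state=(0.669, 0.414)
t=0.030: state=(0.673, 0.386)
t=0.190: state=(0.699, -0.053)
next step: t=0.200: state=(0.699, -0.079) — omega has crossed -0.06
linear interpolation between t=0.190 (-0.05263) and t=0.200 (-0.07909) → t≈0.193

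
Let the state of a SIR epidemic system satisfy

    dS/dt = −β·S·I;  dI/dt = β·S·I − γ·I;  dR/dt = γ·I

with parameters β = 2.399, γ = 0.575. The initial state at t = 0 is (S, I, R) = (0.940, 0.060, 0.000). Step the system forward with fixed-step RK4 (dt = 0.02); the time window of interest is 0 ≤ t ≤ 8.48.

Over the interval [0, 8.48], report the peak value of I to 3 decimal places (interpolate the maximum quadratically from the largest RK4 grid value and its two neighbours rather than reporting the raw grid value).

t=0.000: state=(0.940, 0.060, 0.000)
step 1 (dt=0.02): k1=(-0.135, 0.101, 0.034), k2=(-0.137, 0.102, 0.035), k3=(-0.137, 0.102, 0.035), k4=(-0.140, 0.104, 0.036); state += dt/6·(k1+2k2+2k3+k4)
t=0.020: state=(0.937, 0.062, 0.001)
t=0.040: state=(0.934, 0.064, 0.001)
t=0.060: state=(0.931, 0.066, 0.002)
continuing one RK4 step at a time; state shown every 25 steps (Δt=0.5):
t=0.500: state=(0.842, 0.132, 0.026)
t=1.000: state=(0.673, 0.247, 0.080)
t=1.500: state=(0.464, 0.367, 0.169)
t=2.000: state=(0.286, 0.429, 0.285)
t=2.500: state=(0.171, 0.420, 0.409)
t=3.000: state=(0.106, 0.371, 0.523)
t=3.500: state=(0.070, 0.309, 0.621)
t=4.000: state=(0.050, 0.249, 0.701)
t=4.500: state=(0.039, 0.197, 0.765)
t=5.000: state=(0.031, 0.154, 0.815)
t=5.500: state=(0.027, 0.119, 0.854)
t=6.000: state=(0.023, 0.092, 0.884)
t=6.500: state=(0.021, 0.071, 0.908)
t=7.000: state=(0.020, 0.055, 0.926)
t=7.500: state=(0.019, 0.042, 0.939)
t=8.000: state=(0.018, 0.032, 0.950)
t=8.480: state=(0.017, 0.025, 0.958)
largest grid value and its neighbours: I(2.160)=0.43276, I(2.180)=0.43276, I(2.200)=0.43266
parabola through these three points peaks at t≈2.170 with I≈0.43277

max I = 0.433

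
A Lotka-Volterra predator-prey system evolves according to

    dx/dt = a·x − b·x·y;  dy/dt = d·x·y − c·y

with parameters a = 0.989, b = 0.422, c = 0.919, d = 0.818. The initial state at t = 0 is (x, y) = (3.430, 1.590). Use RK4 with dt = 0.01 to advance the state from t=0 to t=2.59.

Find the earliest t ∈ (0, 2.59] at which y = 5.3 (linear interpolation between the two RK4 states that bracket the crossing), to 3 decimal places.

t=0.000: state=(3.430, 1.590)
step 1 (dt=0.01): k1=(1.091, 3.000), k2=(1.071, 3.035), k3=(1.071, 3.036), k4=(1.050, 3.071); state += dt/6·(k1+2k2+2k3+k4)
t=0.010: state=(3.441, 1.620)
t=0.020: state=(3.451, 1.651)
t=0.030: state=(3.461, 1.683)
continuing one RK4 step at a time; state shown every 10 steps (Δt=0.1):
t=0.100: state=(3.517, 1.928)
t=0.200: state=(3.548, 2.348)
t=0.300: state=(3.511, 2.861)
t=0.400: state=(3.393, 3.463)
t=0.500: state=(3.191, 4.137)
t=0.600: state=(2.914, 4.847)
t=0.660: state=(2.721, 5.267)
next step: t=0.670: state=(2.687, 5.336) — y has crossed 5.3
linear interpolation between t=0.660 (5.26728) and t=0.670 (5.33582) → t≈0.665

t = 0.665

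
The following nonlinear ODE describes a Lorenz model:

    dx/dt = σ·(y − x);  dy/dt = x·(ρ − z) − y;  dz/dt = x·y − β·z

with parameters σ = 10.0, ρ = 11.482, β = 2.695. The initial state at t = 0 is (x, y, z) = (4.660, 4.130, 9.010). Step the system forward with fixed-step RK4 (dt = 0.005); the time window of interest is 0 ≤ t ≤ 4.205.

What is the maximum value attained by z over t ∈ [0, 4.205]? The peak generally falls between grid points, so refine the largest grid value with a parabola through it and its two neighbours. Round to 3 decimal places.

t=0.000: state=(4.660, 4.130, 9.010)
step 1 (dt=0.005): k1=(-5.300, 7.390, -5.036), k2=(-4.983, 7.397, -4.971), k3=(-4.991, 7.398, -4.968), k4=(-4.681, 7.406, -4.901); state += dt/6·(k1+2k2+2k3+k4)
t=0.005: state=(4.635, 4.167, 8.985)
t=0.010: state=(4.613, 4.204, 8.961)
t=0.015: state=(4.594, 4.241, 8.938)
continuing one RK4 step at a time; state shown every 40 steps (Δt=0.2):
t=0.200: state=(5.081, 5.686, 8.889)
t=0.400: state=(6.157, 6.424, 10.727)
t=0.600: state=(5.789, 5.252, 11.800)
t=0.800: state=(4.769, 4.439, 10.665)
t=1.000: state=(4.673, 4.886, 9.512)
t=1.200: state=(5.386, 5.793, 9.751)
t=1.400: state=(5.879, 5.883, 10.956)
t=1.600: state=(5.439, 5.091, 11.209)
t=1.800: state=(4.906, 4.786, 10.373)
t=2.000: state=(5.016, 5.217, 9.834)
t=2.200: state=(5.497, 5.707, 10.241)
t=2.400: state=(5.636, 5.548, 10.912)
t=2.600: state=(5.282, 5.080, 10.825)
t=2.800: state=(5.043, 5.031, 10.279)
t=3.000: state=(5.212, 5.365, 10.103)
t=3.200: state=(5.489, 5.573, 10.474)
t=3.400: state=(5.469, 5.373, 10.786)
t=3.600: state=(5.233, 5.130, 10.605)
t=3.800: state=(5.156, 5.187, 10.290)
t=4.000: state=(5.308, 5.406, 10.292)
t=4.200: state=(5.442, 5.459, 10.556)
t=4.205: state=(5.443, 5.457, 10.562)
largest grid value and its neighbours: z(0.575)=11.81424, z(0.580)=11.81491, z(0.585)=11.81383
parabola through these three points peaks at t≈0.579 with z≈11.81492

max z = 11.815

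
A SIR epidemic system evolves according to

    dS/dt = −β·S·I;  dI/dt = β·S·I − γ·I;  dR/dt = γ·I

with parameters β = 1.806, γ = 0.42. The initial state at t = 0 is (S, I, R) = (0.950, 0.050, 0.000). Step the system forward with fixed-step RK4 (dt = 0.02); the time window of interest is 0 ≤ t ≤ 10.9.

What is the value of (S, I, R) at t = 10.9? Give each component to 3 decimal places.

(S, I, R) = (0.016, 0.033, 0.951)

t=0.000: state=(0.950, 0.050, 0.000)
step 1 (dt=0.02): k1=(-0.086, 0.065, 0.021), k2=(-0.087, 0.066, 0.021), k3=(-0.087, 0.066, 0.021), k4=(-0.088, 0.066, 0.022); state += dt/6·(k1+2k2+2k3+k4)
t=0.020: state=(0.948, 0.051, 0.000)
t=0.040: state=(0.946, 0.053, 0.001)
t=0.060: state=(0.945, 0.054, 0.001)
continuing one RK4 step at a time; state shown every 25 steps (Δt=0.5):
t=0.500: state=(0.892, 0.093, 0.015)
t=1.000: state=(0.796, 0.163, 0.041)
t=1.500: state=(0.660, 0.255, 0.085)
t=2.000: state=(0.502, 0.350, 0.148)
t=2.500: state=(0.354, 0.416, 0.230)
t=3.000: state=(0.240, 0.440, 0.320)
t=3.500: state=(0.162, 0.427, 0.412)
t=4.000: state=(0.112, 0.391, 0.498)
t=4.500: state=(0.080, 0.345, 0.575)
t=5.000: state=(0.060, 0.298, 0.642)
t=5.500: state=(0.047, 0.253, 0.700)
t=6.000: state=(0.038, 0.213, 0.749)
t=6.500: state=(0.032, 0.178, 0.790)
t=7.000: state=(0.027, 0.148, 0.824)
t=7.500: state=(0.024, 0.123, 0.853)
t=8.000: state=(0.022, 0.102, 0.876)
t=8.500: state=(0.020, 0.084, 0.896)
t=9.000: state=(0.019, 0.069, 0.912)
t=9.500: state=(0.018, 0.057, 0.925)
t=10.000: state=(0.017, 0.047, 0.936)
t=10.500: state=(0.016, 0.039, 0.945)
t=10.900: state=(0.016, 0.033, 0.951)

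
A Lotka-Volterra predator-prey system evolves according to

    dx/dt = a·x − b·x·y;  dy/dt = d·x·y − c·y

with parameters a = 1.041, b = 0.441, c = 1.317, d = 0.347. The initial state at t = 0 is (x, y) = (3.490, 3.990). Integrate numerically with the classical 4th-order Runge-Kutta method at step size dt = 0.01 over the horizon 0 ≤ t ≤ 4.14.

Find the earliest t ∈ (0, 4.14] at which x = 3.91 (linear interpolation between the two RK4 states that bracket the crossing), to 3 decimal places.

t = 2.996

t=0.000: state=(3.490, 3.990)
step 1 (dt=0.01): k1=(-2.508, -0.423), k2=(-2.496, -0.440), k3=(-2.496, -0.440), k4=(-2.483, -0.457); state += dt/6·(k1+2k2+2k3+k4)
t=0.010: state=(3.465, 3.986)
t=0.020: state=(3.440, 3.981)
t=0.030: state=(3.416, 3.976)
continuing one RK4 step at a time; state shown every 20 steps (Δt=0.2):
t=0.200: state=(3.040, 3.843)
t=0.400: state=(2.694, 3.601)
t=0.600: state=(2.446, 3.306)
t=0.800: state=(2.282, 2.992)
t=1.000: state=(2.188, 2.684)
t=1.200: state=(2.154, 2.397)
t=1.400: state=(2.172, 2.140)
t=1.600: state=(2.237, 1.915)
t=1.800: state=(2.347, 1.725)
t=2.000: state=(2.500, 1.568)
t=2.200: state=(2.696, 1.443)
t=2.400: state=(2.937, 1.348)
t=2.600: state=(3.221, 1.282)
t=2.800: state=(3.549, 1.246)
t=2.990: state=(3.898, 1.240)
next step: t=3.000: state=(3.918, 1.240) — x has crossed 3.91
linear interpolation between t=2.990 (3.89830) and t=3.000 (3.91762) → t≈2.996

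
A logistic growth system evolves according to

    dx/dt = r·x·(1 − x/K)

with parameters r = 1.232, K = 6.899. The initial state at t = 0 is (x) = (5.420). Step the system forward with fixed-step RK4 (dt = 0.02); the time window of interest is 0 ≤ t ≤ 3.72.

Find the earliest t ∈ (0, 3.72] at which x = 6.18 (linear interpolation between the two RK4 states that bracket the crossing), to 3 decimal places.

t = 0.692

t=0.000: state=(5.420)
step 1 (dt=0.02): k1=(1.432), k2=(1.421), k3=(1.421), k4=(1.411); state += dt/6·(k1+2k2+2k3+k4)
t=0.020: state=(5.448)
t=0.040: state=(5.476)
t=0.060: state=(5.504)
continuing one RK4 step at a time; state shown every 10 steps (Δt=0.2):
t=0.200: state=(5.686)
t=0.400: state=(5.913)
t=0.600: state=(6.104)
t=0.680: state=(6.170)
next step: t=0.700: state=(6.186) — x has crossed 6.18
linear interpolation between t=0.680 (6.17046) and t=0.700 (6.18636) → t≈0.692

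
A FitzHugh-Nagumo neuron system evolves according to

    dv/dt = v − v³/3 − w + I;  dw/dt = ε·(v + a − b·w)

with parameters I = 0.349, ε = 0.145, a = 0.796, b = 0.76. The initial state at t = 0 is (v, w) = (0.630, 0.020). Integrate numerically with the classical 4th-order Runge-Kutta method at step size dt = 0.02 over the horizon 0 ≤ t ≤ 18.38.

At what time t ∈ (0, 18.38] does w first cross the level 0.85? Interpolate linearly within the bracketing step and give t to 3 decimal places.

t=0.000: state=(0.630, 0.020)
step 1 (dt=0.02): k1=(0.876, 0.205), k2=(0.879, 0.206), k3=(0.879, 0.206), k4=(0.882, 0.207); state += dt/6·(k1+2k2+2k3+k4)
t=0.020: state=(0.648, 0.024)
t=0.040: state=(0.665, 0.028)
t=0.060: state=(0.683, 0.032)
continuing one RK4 step at a time; state shown every 50 steps (Δt=1):
t=1.000: state=(1.440, 0.275)
t=2.000: state=(1.627, 0.572)
t=3.000: state=(1.524, 0.839)
t=3.040: state=(1.518, 0.849)
next step: t=3.060: state=(1.515, 0.854) — w has crossed 0.85
linear interpolation between t=3.040 (0.84900) and t=3.060 (0.85383) → t≈3.044

t = 3.044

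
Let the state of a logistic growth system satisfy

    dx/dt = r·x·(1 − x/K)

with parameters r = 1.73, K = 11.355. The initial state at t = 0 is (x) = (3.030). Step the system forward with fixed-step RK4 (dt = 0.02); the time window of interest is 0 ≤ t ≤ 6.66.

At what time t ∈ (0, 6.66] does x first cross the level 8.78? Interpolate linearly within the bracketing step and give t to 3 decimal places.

t = 1.293

t=0.000: state=(3.030)
step 1 (dt=0.02): k1=(3.843), k2=(3.874), k3=(3.874), k4=(3.905); state += dt/6·(k1+2k2+2k3+k4)
t=0.020: state=(3.107)
t=0.040: state=(3.186)
t=0.060: state=(3.266)
continuing one RK4 step at a time; state shown every 25 steps (Δt=0.5):
t=0.500: state=(5.265)
t=1.000: state=(7.636)
t=1.280: state=(8.734)
next step: t=1.300: state=(8.803) — x has crossed 8.78
linear interpolation between t=1.280 (8.73406) and t=1.300 (8.80317) → t≈1.293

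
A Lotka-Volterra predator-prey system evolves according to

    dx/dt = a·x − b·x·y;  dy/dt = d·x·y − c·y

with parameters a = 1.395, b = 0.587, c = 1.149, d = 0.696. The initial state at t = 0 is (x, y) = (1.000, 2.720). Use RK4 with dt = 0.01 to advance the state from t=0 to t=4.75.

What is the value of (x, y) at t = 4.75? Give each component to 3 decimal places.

(x, y) = (1.099, 3.092)

t=0.000: state=(1.000, 2.720)
step 1 (dt=0.01): k1=(-0.202, -1.232), k2=(-0.198, -1.231), k3=(-0.198, -1.231), k4=(-0.194, -1.230); state += dt/6·(k1+2k2+2k3+k4)
t=0.010: state=(0.998, 2.708)
t=0.020: state=(0.996, 2.695)
t=0.030: state=(0.994, 2.683)
continuing one RK4 step at a time; state shown every 20 steps (Δt=0.2):
t=0.200: state=(0.974, 2.479)
t=0.400: state=(0.976, 2.256)
t=0.600: state=(1.001, 2.057)
t=0.800: state=(1.050, 1.885)
t=1.000: state=(1.123, 1.742)
t=1.200: state=(1.218, 1.629)
t=1.400: state=(1.337, 1.546)
t=1.600: state=(1.478, 1.494)
t=1.800: state=(1.642, 1.475)
t=2.000: state=(1.824, 1.492)
t=2.200: state=(2.018, 1.549)
t=2.400: state=(2.212, 1.652)
t=2.600: state=(2.387, 1.809)
t=2.800: state=(2.521, 2.024)
t=3.000: state=(2.587, 2.298)
t=3.200: state=(2.564, 2.616)
t=3.400: state=(2.444, 2.949)
t=3.600: state=(2.244, 3.251)
t=3.800: state=(1.997, 3.471)
t=4.000: state=(1.743, 3.578)
t=4.200: state=(1.513, 3.566)
t=4.400: state=(1.324, 3.450)
t=4.600: state=(1.179, 3.262)
t=4.750: state=(1.099, 3.092)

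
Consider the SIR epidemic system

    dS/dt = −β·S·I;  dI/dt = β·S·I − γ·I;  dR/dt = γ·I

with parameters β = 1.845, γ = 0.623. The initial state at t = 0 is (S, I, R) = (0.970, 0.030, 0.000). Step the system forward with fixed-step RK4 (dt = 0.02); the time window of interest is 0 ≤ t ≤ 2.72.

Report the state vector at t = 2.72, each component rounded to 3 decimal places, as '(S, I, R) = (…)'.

t=0.000: state=(0.970, 0.030, 0.000)
step 1 (dt=0.02): k1=(-0.054, 0.035, 0.019), k2=(-0.054, 0.035, 0.019), k3=(-0.054, 0.035, 0.019), k4=(-0.055, 0.036, 0.019); state += dt/6·(k1+2k2+2k3+k4)
t=0.020: state=(0.969, 0.031, 0.000)
t=0.040: state=(0.968, 0.031, 0.001)
t=0.060: state=(0.967, 0.032, 0.001)
continuing one RK4 step at a time; state shown every 5 steps (Δt=0.1):
t=0.100: state=(0.964, 0.034, 0.002)
t=0.200: state=(0.958, 0.038, 0.004)
t=0.300: state=(0.951, 0.042, 0.007)
t=0.400: state=(0.943, 0.047, 0.009)
t=0.500: state=(0.934, 0.053, 0.013)
t=0.600: state=(0.925, 0.059, 0.016)
t=0.700: state=(0.914, 0.066, 0.020)
t=0.800: state=(0.903, 0.073, 0.024)
t=0.900: state=(0.890, 0.081, 0.029)
t=1.000: state=(0.876, 0.090, 0.034)
t=1.100: state=(0.861, 0.099, 0.040)
t=1.200: state=(0.845, 0.109, 0.047)
t=1.300: state=(0.827, 0.119, 0.054)
t=1.400: state=(0.808, 0.130, 0.062)
t=1.500: state=(0.788, 0.142, 0.070)
t=1.600: state=(0.767, 0.154, 0.079)
t=1.700: state=(0.745, 0.166, 0.089)
t=1.800: state=(0.721, 0.179, 0.100)
t=1.900: state=(0.697, 0.191, 0.111)
t=2.000: state=(0.672, 0.204, 0.124)
t=2.100: state=(0.647, 0.216, 0.137)
t=2.200: state=(0.621, 0.229, 0.151)
t=2.300: state=(0.594, 0.240, 0.165)
t=2.400: state=(0.568, 0.251, 0.181)
t=2.500: state=(0.542, 0.262, 0.197)
t=2.600: state=(0.516, 0.271, 0.213)
t=2.700: state=(0.490, 0.279, 0.230)
t=2.720: state=(0.485, 0.281, 0.234)

(S, I, R) = (0.485, 0.281, 0.234)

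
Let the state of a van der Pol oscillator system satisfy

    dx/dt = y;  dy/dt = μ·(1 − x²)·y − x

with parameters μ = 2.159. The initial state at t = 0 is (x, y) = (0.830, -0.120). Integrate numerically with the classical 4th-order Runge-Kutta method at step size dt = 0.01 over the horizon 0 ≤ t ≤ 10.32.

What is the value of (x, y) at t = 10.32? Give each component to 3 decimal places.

(x, y) = (-1.789, 0.352)

t=0.000: state=(0.830, -0.120)
step 1 (dt=0.01): k1=(-0.120, -0.911), k2=(-0.125, -0.913), k3=(-0.125, -0.913), k4=(-0.129, -0.916); state += dt/6·(k1+2k2+2k3+k4)
t=0.010: state=(0.829, -0.129)
t=0.020: state=(0.827, -0.138)
t=0.030: state=(0.826, -0.148)
continuing one RK4 step at a time; state shown every 50 steps (Δt=0.5):
t=0.500: state=(0.640, -0.686)
t=1.000: state=(0.024, -2.022)
t=1.500: state=(-1.431, -2.725)
t=2.000: state=(-1.915, 0.071)
t=2.500: state=(-1.788, 0.339)
t=3.000: state=(-1.599, 0.421)
t=3.500: state=(-1.360, 0.548)
t=4.000: state=(-1.025, 0.838)
t=4.500: state=(-0.418, 1.806)
t=5.000: state=(1.103, 3.954)
t=5.500: state=(2.019, 0.106)
t=6.000: state=(1.925, -0.301)
t=6.500: state=(1.758, -0.362)
t=7.000: state=(1.559, -0.440)
t=7.500: state=(1.307, -0.584)
t=8.000: state=(0.943, -0.936)
t=8.500: state=(0.232, -2.194)
t=9.000: state=(-1.448, -3.359)
t=9.500: state=(-2.019, 0.084)
t=10.000: state=(-1.896, 0.315)
t=10.320: state=(-1.789, 0.352)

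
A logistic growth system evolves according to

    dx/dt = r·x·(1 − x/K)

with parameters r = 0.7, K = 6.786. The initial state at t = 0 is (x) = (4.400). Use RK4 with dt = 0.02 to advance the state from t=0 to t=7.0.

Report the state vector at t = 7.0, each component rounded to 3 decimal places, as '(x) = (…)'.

(x) = (6.759)

t=0.000: state=(4.400)
step 1 (dt=0.02): k1=(1.083), k2=(1.081), k3=(1.081), k4=(1.078); state += dt/6·(k1+2k2+2k3+k4)
t=0.020: state=(4.422)
t=0.040: state=(4.443)
t=0.060: state=(4.465)
continuing one RK4 step at a time; state shown every 25 steps (Δt=0.5):
t=0.500: state=(4.910)
t=1.000: state=(5.346)
t=1.500: state=(5.704)
t=2.000: state=(5.986)
t=2.500: state=(6.202)
t=3.000: state=(6.363)
t=3.500: state=(6.483)
t=4.000: state=(6.569)
t=4.500: state=(6.632)
t=5.000: state=(6.677)
t=5.500: state=(6.709)
t=6.000: state=(6.731)
t=6.500: state=(6.747)
t=7.000: state=(6.759)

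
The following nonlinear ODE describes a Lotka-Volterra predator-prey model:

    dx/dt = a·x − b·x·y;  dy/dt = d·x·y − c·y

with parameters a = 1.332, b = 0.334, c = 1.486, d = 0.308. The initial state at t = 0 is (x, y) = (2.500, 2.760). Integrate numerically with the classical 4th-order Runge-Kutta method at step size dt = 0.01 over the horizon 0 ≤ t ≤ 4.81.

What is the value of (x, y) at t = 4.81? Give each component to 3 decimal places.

t=0.000: state=(2.500, 2.760)
step 1 (dt=0.01): k1=(1.025, -1.976), k2=(1.036, -1.965), k3=(1.036, -1.965), k4=(1.046, -1.953); state += dt/6·(k1+2k2+2k3+k4)
t=0.010: state=(2.510, 2.740)
t=0.020: state=(2.521, 2.721)
t=0.030: state=(2.532, 2.702)
continuing one RK4 step at a time; state shown every 20 steps (Δt=0.2):
t=0.200: state=(2.747, 2.409)
t=0.400: state=(3.081, 2.141)
t=0.600: state=(3.510, 1.947)
t=0.800: state=(4.041, 1.824)
t=1.000: state=(4.679, 1.772)
t=1.200: state=(5.424, 1.796)
t=1.400: state=(6.259, 1.911)
t=1.600: state=(7.140, 2.145)
t=1.800: state=(7.978, 2.540)
t=2.000: state=(8.622, 3.151)
t=2.200: state=(8.870, 4.022)
t=2.400: state=(8.538, 5.125)
t=2.600: state=(7.611, 6.277)
t=2.800: state=(6.325, 7.169)
t=3.000: state=(5.033, 7.551)
t=3.200: state=(3.977, 7.393)
t=3.400: state=(3.222, 6.845)
t=3.600: state=(2.727, 6.101)
t=3.800: state=(2.432, 5.308)
t=4.000: state=(2.284, 4.557)
t=4.200: state=(2.250, 3.890)
t=4.400: state=(2.309, 3.324)
t=4.600: state=(2.453, 2.859)
t=4.800: state=(2.679, 2.486)
t=4.810: state=(2.693, 2.470)

(x, y) = (2.693, 2.470)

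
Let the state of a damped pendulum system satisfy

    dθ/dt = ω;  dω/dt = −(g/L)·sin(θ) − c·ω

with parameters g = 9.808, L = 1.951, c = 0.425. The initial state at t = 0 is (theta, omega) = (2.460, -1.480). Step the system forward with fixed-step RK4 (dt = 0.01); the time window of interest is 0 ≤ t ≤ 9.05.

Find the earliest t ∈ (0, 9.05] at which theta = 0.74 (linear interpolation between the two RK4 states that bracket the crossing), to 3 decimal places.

t=0.000: state=(2.460, -1.480)
step 1 (dt=0.01): k1=(-1.480, -2.538), k2=(-1.493, -2.562), k3=(-1.493, -2.562), k4=(-1.506, -2.585); state += dt/6·(k1+2k2+2k3+k4)
t=0.010: state=(2.445, -1.506)
t=0.020: state=(2.430, -1.532)
t=0.030: state=(2.414, -1.558)
continuing one RK4 step at a time; state shown every 50 steps (Δt=0.5):
t=0.500: state=(1.317, -3.192)
t=0.660: state=(0.767, -3.647)
next step: t=0.670: state=(0.730, -3.665) — theta has crossed 0.74
linear interpolation between t=0.660 (0.76665) and t=0.670 (0.73009) → t≈0.667

t = 0.667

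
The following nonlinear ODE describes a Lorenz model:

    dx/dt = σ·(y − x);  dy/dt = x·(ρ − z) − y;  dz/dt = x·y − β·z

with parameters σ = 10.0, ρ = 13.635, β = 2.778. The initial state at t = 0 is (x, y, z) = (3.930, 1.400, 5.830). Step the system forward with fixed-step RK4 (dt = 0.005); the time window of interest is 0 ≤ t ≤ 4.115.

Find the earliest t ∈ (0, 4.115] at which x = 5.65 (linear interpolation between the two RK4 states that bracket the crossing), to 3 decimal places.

t=0.000: state=(3.930, 1.400, 5.830)
step 1 (dt=0.005): k1=(-25.300, 29.274, -10.694), k2=(-23.936, 28.810, -10.425), k3=(-23.981, 28.835, -10.426), k4=(-22.659, 28.392, -10.167); state += dt/6·(k1+2k2+2k3+k4)
t=0.005: state=(3.810, 1.544, 5.778)
t=0.010: state=(3.703, 1.684, 5.728)
t=0.015: state=(3.608, 1.820, 5.681)
continuing one RK4 step at a time; state shown every 40 steps (Δt=0.2):
t=0.200: state=(4.587, 6.519, 5.712)
t=0.245: state=(5.555, 7.903, 6.592)
next step: t=0.250: state=(5.673, 8.059, 6.724) — x has crossed 5.65
linear interpolation between t=0.245 (5.55469) and t=0.250 (5.67307) → t≈0.249

t = 0.249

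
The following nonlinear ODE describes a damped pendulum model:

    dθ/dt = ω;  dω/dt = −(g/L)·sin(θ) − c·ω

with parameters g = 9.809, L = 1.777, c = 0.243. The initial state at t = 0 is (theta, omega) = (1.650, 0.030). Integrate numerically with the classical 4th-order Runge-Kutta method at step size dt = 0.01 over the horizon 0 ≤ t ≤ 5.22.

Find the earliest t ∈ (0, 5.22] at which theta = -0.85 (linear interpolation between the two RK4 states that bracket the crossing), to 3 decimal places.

t=0.000: state=(1.650, 0.030)
step 1 (dt=0.01): k1=(0.030, -5.510), k2=(0.002, -5.503), k3=(0.002, -5.503), k4=(-0.025, -5.497); state += dt/6·(k1+2k2+2k3+k4)
t=0.010: state=(1.650, -0.025)
t=0.020: state=(1.649, -0.080)
t=0.030: state=(1.648, -0.135)
continuing one RK4 step at a time; state shown every 20 steps (Δt=0.2):
t=0.200: state=(1.547, -1.047)
t=0.400: state=(1.235, -2.057)
t=0.600: state=(0.738, -2.855)
t=0.800: state=(0.126, -3.167)
t=1.000: state=(-0.483, -2.819)
t=1.140: state=(-0.841, -2.256)
next step: t=1.150: state=(-0.863, -2.209) — theta has crossed -0.85
linear interpolation between t=1.140 (-0.84100) and t=1.150 (-0.86332) → t≈1.144

t = 1.144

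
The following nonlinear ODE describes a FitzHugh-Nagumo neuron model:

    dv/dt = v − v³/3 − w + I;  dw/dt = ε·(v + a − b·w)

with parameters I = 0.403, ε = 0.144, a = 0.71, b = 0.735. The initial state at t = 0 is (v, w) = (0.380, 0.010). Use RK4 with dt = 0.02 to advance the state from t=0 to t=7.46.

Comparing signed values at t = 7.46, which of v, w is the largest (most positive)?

largest component: w

t=0.000: state=(0.380, 0.010)
step 1 (dt=0.02): k1=(0.755, 0.156), k2=(0.760, 0.157), k3=(0.760, 0.157), k4=(0.764, 0.158); state += dt/6·(k1+2k2+2k3+k4)
t=0.020: state=(0.395, 0.013)
t=0.040: state=(0.411, 0.016)
t=0.060: state=(0.426, 0.020)
continuing one RK4 step at a time; state shown every 25 steps (Δt=0.5):
t=0.500: state=(0.810, 0.101)
t=1.000: state=(1.257, 0.218)
t=1.500: state=(1.544, 0.356)
t=2.000: state=(1.643, 0.500)
t=2.500: state=(1.639, 0.640)
t=3.000: state=(1.591, 0.770)
t=3.500: state=(1.525, 0.889)
t=4.000: state=(1.449, 0.998)
t=4.500: state=(1.365, 1.095)
t=5.000: state=(1.274, 1.181)
t=5.500: state=(1.172, 1.255)
t=6.000: state=(1.055, 1.319)
t=6.500: state=(0.916, 1.370)
t=7.000: state=(0.742, 1.407)
t=7.460: state=(0.528, 1.428)
compare at T: v=0.528, w=1.428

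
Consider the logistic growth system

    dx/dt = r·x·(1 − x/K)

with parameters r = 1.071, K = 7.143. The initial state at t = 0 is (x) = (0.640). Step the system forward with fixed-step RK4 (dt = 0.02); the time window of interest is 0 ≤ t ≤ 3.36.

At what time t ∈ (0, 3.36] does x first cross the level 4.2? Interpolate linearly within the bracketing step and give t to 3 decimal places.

t=0.000: state=(0.640)
step 1 (dt=0.02): k1=(0.624), k2=(0.630), k3=(0.630), k4=(0.635); state += dt/6·(k1+2k2+2k3+k4)
t=0.020: state=(0.653)
t=0.040: state=(0.665)
t=0.060: state=(0.678)
continuing one RK4 step at a time; state shown every 10 steps (Δt=0.2):
t=0.200: state=(0.776)
t=0.400: state=(0.937)
t=0.600: state=(1.126)
t=0.800: state=(1.344)
t=1.000: state=(1.594)
t=1.200: state=(1.875)
t=1.400: state=(2.185)
t=1.600: state=(2.523)
t=1.800: state=(2.882)
t=2.000: state=(3.257)
t=2.200: state=(3.639)
t=2.400: state=(4.019)
t=2.480: state=(4.169)
next step: t=2.500: state=(4.206) — x has crossed 4.2
linear interpolation between t=2.480 (4.16859) and t=2.500 (4.20570) → t≈2.497

t = 2.497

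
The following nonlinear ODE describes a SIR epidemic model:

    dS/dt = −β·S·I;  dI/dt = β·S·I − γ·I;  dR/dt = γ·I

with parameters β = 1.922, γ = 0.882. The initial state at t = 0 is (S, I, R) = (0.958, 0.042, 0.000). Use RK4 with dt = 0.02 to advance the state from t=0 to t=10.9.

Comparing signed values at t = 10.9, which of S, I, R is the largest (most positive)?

largest component: R

t=0.000: state=(0.958, 0.042, 0.000)
step 1 (dt=0.02): k1=(-0.077, 0.040, 0.037), k2=(-0.078, 0.041, 0.037), k3=(-0.078, 0.041, 0.037), k4=(-0.079, 0.041, 0.038); state += dt/6·(k1+2k2+2k3+k4)
t=0.020: state=(0.956, 0.043, 0.001)
t=0.040: state=(0.955, 0.044, 0.002)
t=0.060: state=(0.953, 0.044, 0.002)
continuing one RK4 step at a time; state shown every 25 steps (Δt=0.5):
t=0.500: state=(0.910, 0.066, 0.024)
t=1.000: state=(0.841, 0.099, 0.060)
t=1.500: state=(0.751, 0.137, 0.112)
t=2.000: state=(0.646, 0.173, 0.181)
t=2.500: state=(0.540, 0.197, 0.263)
t=3.000: state=(0.445, 0.203, 0.352)
t=3.500: state=(0.368, 0.193, 0.440)
t=4.000: state=(0.308, 0.171, 0.520)
t=4.500: state=(0.265, 0.145, 0.590)
t=5.000: state=(0.233, 0.119, 0.648)
t=5.500: state=(0.211, 0.094, 0.695)
t=6.000: state=(0.194, 0.074, 0.732)
t=6.500: state=(0.183, 0.057, 0.761)
t=7.000: state=(0.174, 0.043, 0.783)
t=7.500: state=(0.168, 0.033, 0.799)
t=8.000: state=(0.163, 0.025, 0.812)
t=8.500: state=(0.160, 0.019, 0.821)
t=9.000: state=(0.157, 0.014, 0.829)
t=9.500: state=(0.156, 0.010, 0.834)
t=10.000: state=(0.154, 0.008, 0.838)
t=10.500: state=(0.153, 0.006, 0.841)
t=10.900: state=(0.153, 0.005, 0.843)
compare at T: S=0.153, I=0.005, R=0.843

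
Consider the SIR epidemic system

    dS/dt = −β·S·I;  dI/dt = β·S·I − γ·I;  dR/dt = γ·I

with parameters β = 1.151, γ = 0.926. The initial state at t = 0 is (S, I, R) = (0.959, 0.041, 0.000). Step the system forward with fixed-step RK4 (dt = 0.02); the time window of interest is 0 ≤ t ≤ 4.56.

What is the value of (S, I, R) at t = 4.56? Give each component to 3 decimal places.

t=0.000: state=(0.959, 0.041, 0.000)
step 1 (dt=0.02): k1=(-0.045, 0.007, 0.038), k2=(-0.045, 0.007, 0.038), k3=(-0.045, 0.007, 0.038), k4=(-0.045, 0.007, 0.038); state += dt/6·(k1+2k2+2k3+k4)
t=0.020: state=(0.958, 0.041, 0.001)
t=0.040: state=(0.957, 0.041, 0.002)
t=0.060: state=(0.956, 0.041, 0.002)
continuing one RK4 step at a time; state shown every 10 steps (Δt=0.2):
t=0.200: state=(0.950, 0.042, 0.008)
t=0.400: state=(0.940, 0.044, 0.016)
t=0.600: state=(0.931, 0.045, 0.024)
t=0.800: state=(0.921, 0.046, 0.032)
t=1.000: state=(0.911, 0.048, 0.041)
t=1.200: state=(0.901, 0.049, 0.050)
t=1.400: state=(0.891, 0.050, 0.059)
t=1.600: state=(0.881, 0.051, 0.069)
t=1.800: state=(0.870, 0.052, 0.078)
t=2.000: state=(0.860, 0.052, 0.088)
t=2.200: state=(0.850, 0.053, 0.097)
t=2.400: state=(0.839, 0.053, 0.107)
t=2.600: state=(0.829, 0.054, 0.117)
t=2.800: state=(0.819, 0.054, 0.127)
t=3.000: state=(0.809, 0.054, 0.137)
t=3.200: state=(0.799, 0.054, 0.147)
t=3.400: state=(0.789, 0.054, 0.157)
t=3.600: state=(0.779, 0.054, 0.167)
t=3.800: state=(0.769, 0.053, 0.177)
t=4.000: state=(0.760, 0.053, 0.187)
t=4.200: state=(0.751, 0.052, 0.197)
t=4.400: state=(0.742, 0.052, 0.206)
t=4.560: state=(0.735, 0.051, 0.214)

(S, I, R) = (0.735, 0.051, 0.214)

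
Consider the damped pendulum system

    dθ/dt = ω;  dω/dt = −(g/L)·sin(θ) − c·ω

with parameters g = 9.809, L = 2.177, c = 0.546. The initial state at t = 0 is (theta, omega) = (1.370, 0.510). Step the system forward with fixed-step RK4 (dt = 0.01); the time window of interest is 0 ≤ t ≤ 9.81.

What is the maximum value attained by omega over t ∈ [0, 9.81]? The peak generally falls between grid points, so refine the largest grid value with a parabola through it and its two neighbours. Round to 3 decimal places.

t=0.000: state=(1.370, 0.510)
step 1 (dt=0.01): k1=(0.510, -4.694), k2=(0.487, -4.683), k3=(0.487, -4.683), k4=(0.463, -4.672); state += dt/6·(k1+2k2+2k3+k4)
t=0.010: state=(1.375, 0.463)
t=0.020: state=(1.379, 0.417)
t=0.030: state=(1.383, 0.370)
continuing one RK4 step at a time; state shown every 50 steps (Δt=0.5):
t=0.500: state=(1.090, -1.507)
t=1.000: state=(0.078, -2.197)
t=1.500: state=(-0.754, -0.903)
t=2.000: state=(-0.769, 0.770)
t=2.500: state=(-0.148, 1.471)
t=3.000: state=(0.451, 0.739)
t=3.500: state=(0.517, -0.443)
t=4.000: state=(0.120, -0.975)
t=4.500: state=(-0.287, -0.523)
t=5.000: state=(-0.344, 0.280)
t=5.500: state=(-0.084, 0.648)
t=6.000: state=(0.189, 0.352)
t=6.500: state=(0.228, -0.185)
t=7.000: state=(0.055, -0.431)
t=7.500: state=(-0.126, -0.233)
t=8.000: state=(-0.151, 0.126)
t=8.500: state=(-0.035, 0.286)
t=9.000: state=(0.085, 0.152)
t=9.500: state=(0.100, -0.086)
t=9.810: state=(0.057, -0.176)
largest grid value and its neighbours: omega(2.470)=1.47187, omega(2.480)=1.47213, omega(2.490)=1.47174
parabola through these three points peaks at t≈2.479 with omega≈1.47214

max omega = 1.472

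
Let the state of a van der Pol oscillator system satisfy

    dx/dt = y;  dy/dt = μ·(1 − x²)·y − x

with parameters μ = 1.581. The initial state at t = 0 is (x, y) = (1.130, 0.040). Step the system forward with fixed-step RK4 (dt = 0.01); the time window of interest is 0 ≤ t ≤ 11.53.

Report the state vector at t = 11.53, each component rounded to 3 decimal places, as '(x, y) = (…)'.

(x, y) = (-0.901, 1.085)

t=0.000: state=(1.130, 0.040)
step 1 (dt=0.01): k1=(0.040, -1.148), k2=(0.034, -1.145), k3=(0.034, -1.145), k4=(0.029, -1.143); state += dt/6·(k1+2k2+2k3+k4)
t=0.010: state=(1.130, 0.029)
t=0.020: state=(1.131, 0.017)
t=0.030: state=(1.131, 0.006)
continuing one RK4 step at a time; state shown every 50 steps (Δt=0.5):
t=0.500: state=(1.016, -0.480)
t=1.000: state=(0.638, -1.088)
t=1.500: state=(-0.191, -2.397)
t=2.000: state=(-1.559, -2.125)
t=2.500: state=(-1.948, 0.079)
t=3.000: state=(-1.797, 0.425)
t=3.500: state=(-1.551, 0.561)
t=4.000: state=(-1.223, 0.776)
t=4.500: state=(-0.726, 1.297)
t=5.000: state=(0.236, 2.762)
t=5.500: state=(1.712, 1.957)
t=6.000: state=(2.007, -0.165)
t=6.500: state=(1.841, -0.424)
t=7.000: state=(1.601, -0.540)
t=7.500: state=(1.290, -0.727)
t=8.000: state=(0.835, -1.162)
t=8.500: state=(-0.007, -2.419)
t=9.000: state=(-1.510, -2.611)
t=9.500: state=(-2.016, 0.030)
t=10.000: state=(-1.878, 0.402)
t=10.500: state=(-1.648, 0.517)
t=11.000: state=(-1.352, 0.683)
t=11.500: state=(-0.933, 1.050)
t=11.530: state=(-0.901, 1.085)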